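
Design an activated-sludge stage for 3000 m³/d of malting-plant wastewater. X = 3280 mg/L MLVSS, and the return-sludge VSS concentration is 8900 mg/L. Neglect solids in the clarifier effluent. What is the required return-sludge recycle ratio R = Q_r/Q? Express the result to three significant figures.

R ≈ 0.584

Mass balance around the secondary clarifier (neglecting effluent solids): R = X / (X_r − X) = 3280 / (8900 − 3280) = 0.5836.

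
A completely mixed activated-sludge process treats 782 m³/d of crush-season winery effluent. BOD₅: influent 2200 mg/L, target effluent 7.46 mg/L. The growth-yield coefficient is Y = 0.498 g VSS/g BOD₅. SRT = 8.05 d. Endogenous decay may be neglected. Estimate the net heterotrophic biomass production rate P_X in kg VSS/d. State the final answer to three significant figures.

With endogenous decay neglected, the observed yield equals the true yield: Y_obs = Y = 0.498 g VSS/g BOD₅.
Substrate removed = Q·(S₀ − S) = 782 m³/d × (2200 − 7.46) g/m³ = 1.71×10^6 g/d = 1715 kg/d.
Biomass produced: P_X = Y_obs·Q·ΔS = 0.4980 × 1715 ≈ 853.9 kg VSS/d.

P_X ≈ 854 kg VSS/d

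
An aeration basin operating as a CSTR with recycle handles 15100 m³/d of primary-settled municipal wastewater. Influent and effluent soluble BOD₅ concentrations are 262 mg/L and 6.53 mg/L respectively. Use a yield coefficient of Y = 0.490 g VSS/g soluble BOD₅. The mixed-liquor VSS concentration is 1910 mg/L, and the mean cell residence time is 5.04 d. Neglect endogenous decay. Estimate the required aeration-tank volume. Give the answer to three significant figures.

V·X = Y·Q·ΔS·θ_c gives V = 0.490 × 15100 × (262 − 6.53) × 5.04 / 1910 = 4988 m³.

V ≈ 4990 m³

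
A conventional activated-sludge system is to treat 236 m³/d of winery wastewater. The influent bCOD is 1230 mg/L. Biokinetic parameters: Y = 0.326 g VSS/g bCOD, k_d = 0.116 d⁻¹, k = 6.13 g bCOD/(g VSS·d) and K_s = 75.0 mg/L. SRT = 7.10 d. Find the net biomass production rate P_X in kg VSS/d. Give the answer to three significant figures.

From the Monod/SRT balance for a CMAS, S = K_s·(1+k_d θ_c)/[θ_c·(Y k − k_d) − 1] = 75.0 × (1 + 0.116 × 7.10) / [7.10 × (0.326 × 6.13 − 0.116) − 1] = 136.8 / 12.36 = 11.06 mg/L.
Y_obs = Y / (1 + k_d θ_c) = 0.326 / (1 + 0.116 × 7.10) = 0.326 / 1.824 = 0.1788.
Substrate removed = Q·(S₀ − S) = 236 m³/d × (1230 − 11.1) g/m³ = 2.88×10^5 g/d = 287.7 kg/d.
So the net sludge growth is P_X = 0.1788 × 287.7 = 51.42 kg VSS/d.

P_X ≈ 51.4 kg VSS/d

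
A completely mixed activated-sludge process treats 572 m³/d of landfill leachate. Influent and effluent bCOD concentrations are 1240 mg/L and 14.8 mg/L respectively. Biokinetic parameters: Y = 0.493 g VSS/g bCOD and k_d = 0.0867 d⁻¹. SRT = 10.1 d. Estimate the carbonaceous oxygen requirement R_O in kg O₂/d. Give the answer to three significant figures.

R_O ≈ 439 kg O₂/d

Correct the yield for decay: Y_obs = Y/(1 + k_d θ_c) = 0.493 / (1 + 0.0867 × 10.1) = 0.493 / 1.876 = 0.2628.
Mass of bCOD removed per day: Q(S₀ − S) = 572 × 1225 g/m³ = 700.8 kg/d.
Biomass synthesised: P_X = Y_obs × 700.8 = 184.2 kg VSS/d.
R_O = Q·ΔS − 1.42 P_X = 700.8 − 261.6 = 439.2 kg O₂/d.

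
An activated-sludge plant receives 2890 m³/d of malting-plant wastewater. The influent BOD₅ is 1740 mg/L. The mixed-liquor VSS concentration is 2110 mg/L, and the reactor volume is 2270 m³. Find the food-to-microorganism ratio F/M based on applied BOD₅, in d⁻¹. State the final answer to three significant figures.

Food-to-microorganism ratio F/M = Q S₀ / (V X) = 2890 × 1740 / (2270 × 2110) = 1.050 d⁻¹.

F/M ≈ 1.05 d⁻¹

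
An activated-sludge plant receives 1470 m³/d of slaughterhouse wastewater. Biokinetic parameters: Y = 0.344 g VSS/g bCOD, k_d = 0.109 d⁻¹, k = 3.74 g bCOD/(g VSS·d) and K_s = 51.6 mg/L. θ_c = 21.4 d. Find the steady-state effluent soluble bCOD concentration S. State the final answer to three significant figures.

From the Monod/SRT balance for a CMAS, S = K_s·(1+k_d θ_c)/[θ_c·(Y k − k_d) − 1] = 51.6 × (1 + 0.109 × 21.4) / [21.4 × (0.344 × 3.74 − 0.109) − 1] = 172.0 / 24.20 = 7.106 mg/L.

S ≈ 7.11 mg/L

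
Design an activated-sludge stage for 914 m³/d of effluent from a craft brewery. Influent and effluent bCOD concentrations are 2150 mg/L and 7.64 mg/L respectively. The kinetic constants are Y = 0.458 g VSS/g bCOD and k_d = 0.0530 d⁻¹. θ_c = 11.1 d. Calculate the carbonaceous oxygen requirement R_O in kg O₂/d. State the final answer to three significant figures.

R_O ≈ 1160 kg O₂/d

The observed yield is Y_obs = Y/(1 + k_d·θ_c) = 0.458 / (1 + 0.0530 × 11.1) = 0.458 / 1.588 = 0.2884 g VSS per g bCOD removed.
Mass of bCOD removed per day: Q(S₀ − S) = 914 × 2142 g/m³ = 1958 kg/d.
Net sludge production P_X = 0.2884 × 1958 = 564.6 kg VSS/d.
R_O = Q·(S₀ − S) − 1.42·P_X = 1958 − 1.42 × 564.6 = 1156 kg O₂/d.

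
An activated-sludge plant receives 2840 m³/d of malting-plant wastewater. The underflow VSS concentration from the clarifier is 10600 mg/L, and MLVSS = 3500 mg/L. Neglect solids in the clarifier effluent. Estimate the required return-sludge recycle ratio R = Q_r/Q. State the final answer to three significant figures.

R ≈ 0.493

Mass balance around the secondary clarifier (neglecting effluent solids): R = X / (X_r − X) = 3500 / (10600 − 3500) = 0.4930.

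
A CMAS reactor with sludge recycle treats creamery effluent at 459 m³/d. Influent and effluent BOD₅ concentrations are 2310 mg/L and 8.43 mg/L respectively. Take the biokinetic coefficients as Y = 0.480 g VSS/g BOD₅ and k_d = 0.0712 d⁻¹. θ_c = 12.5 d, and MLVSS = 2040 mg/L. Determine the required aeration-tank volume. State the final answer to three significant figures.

V ≈ 1640 m³

Rearranging the biomass balance for a CMAS with decay, V = Y·Q·ΔS·θ_c / [X·(1+k_d θ_c)] = 0.480 × 459 × (2310 − 8.43) × 12.5 / [2040 × (1 + 0.0712 × 12.5)] = 6.34×10^6 / 3856 = 1644 m³.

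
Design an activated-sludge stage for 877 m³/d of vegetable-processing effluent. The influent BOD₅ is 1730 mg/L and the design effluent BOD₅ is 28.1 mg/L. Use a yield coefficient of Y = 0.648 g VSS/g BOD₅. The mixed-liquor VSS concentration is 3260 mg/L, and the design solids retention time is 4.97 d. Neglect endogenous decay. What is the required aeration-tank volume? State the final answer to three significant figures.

Biomass mass balance (decay neglected): V·X = Y·Q·(S₀ − S)·θ_c, so V = 0.648 × 877 × (1730 − 28.1) × 4.97 / 3260 = 1475 m³.

V ≈ 1470 m³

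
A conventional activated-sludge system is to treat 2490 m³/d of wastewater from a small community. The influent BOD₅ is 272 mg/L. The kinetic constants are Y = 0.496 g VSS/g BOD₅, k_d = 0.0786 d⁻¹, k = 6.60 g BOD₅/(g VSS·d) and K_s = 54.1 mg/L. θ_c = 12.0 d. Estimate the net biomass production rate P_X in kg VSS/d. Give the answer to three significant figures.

From the Monod/SRT balance for a CMAS, S = K_s·(1+k_d θ_c)/[θ_c·(Y k − k_d) − 1] = 54.1 × (1 + 0.0786 × 12.0) / [12.0 × (0.496 × 6.60 − 0.0786) − 1] = 105.1 / 37.34 = 2.815 mg/L.
Y_obs = Y / (1 + k_d θ_c) = 0.496 / (1 + 0.0786 × 12.0) = 0.496 / 1.943 = 0.2552.
Substrate removed = Q·(S₀ − S) = 2490 m³/d × (272 − 2.82) g/m³ = 6.7×10^5 g/d = 670.3 kg/d.
So the net sludge growth is P_X = 0.2552 × 670.3 = 171.1 kg VSS/d.

P_X ≈ 171 kg VSS/d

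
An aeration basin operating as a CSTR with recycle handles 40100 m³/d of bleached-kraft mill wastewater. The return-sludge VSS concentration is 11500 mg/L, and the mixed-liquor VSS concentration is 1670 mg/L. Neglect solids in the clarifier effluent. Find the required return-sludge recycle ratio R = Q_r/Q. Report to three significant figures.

R ≈ 0.170

Mass balance around the secondary clarifier (neglecting effluent solids): R = X / (X_r − X) = 1670 / (11500 − 1670) = 0.1699.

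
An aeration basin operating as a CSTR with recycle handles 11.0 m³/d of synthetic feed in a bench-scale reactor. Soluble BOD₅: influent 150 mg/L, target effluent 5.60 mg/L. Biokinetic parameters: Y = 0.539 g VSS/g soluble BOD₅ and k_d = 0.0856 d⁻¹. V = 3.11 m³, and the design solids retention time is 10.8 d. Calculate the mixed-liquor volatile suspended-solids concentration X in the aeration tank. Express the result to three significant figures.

X ≈ 1540 mg/L

Solving the biomass balance for X: X = Y Q (S₀−S) θ_c / [V (1+k_d θ_c)] = 0.539 × 11.0 × (150 − 5.60) × 10.8 / [3.11 × (1 + 0.0856 × 10.8)] = 1545 mg/L.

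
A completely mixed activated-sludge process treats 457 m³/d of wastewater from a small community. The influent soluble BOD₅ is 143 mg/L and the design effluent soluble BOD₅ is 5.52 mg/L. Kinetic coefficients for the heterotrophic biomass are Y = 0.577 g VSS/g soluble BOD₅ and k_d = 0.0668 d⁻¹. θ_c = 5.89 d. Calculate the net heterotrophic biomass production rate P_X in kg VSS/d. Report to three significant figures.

P_X ≈ 26.0 kg VSS/d

Observed yield with endogenous decay: Y_obs = Y / (1 + k_d·θ_c) = 0.577 / (1 + 0.0668 × 5.89) = 0.577 / 1.393 = 0.4141 g VSS/g soluble BOD₅.
Mass of soluble BOD₅ removed per day: Q(S₀ − S) = 457 × 137.5 g/m³ = 62.83 kg/d.
P_X = Y_obs · Q(S₀ − S) = 0.4141 × 62.83 = 26.02 kg VSS/d.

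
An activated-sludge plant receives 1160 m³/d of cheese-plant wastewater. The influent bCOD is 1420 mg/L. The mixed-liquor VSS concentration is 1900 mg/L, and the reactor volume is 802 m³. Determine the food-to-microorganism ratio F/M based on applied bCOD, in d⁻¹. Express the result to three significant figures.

F/M = applied load / biomass = Q·S₀/(V·X) = 1160 × 1420 / (802.0 × 1900) = 1.081 d⁻¹.

F/M ≈ 1.08 d⁻¹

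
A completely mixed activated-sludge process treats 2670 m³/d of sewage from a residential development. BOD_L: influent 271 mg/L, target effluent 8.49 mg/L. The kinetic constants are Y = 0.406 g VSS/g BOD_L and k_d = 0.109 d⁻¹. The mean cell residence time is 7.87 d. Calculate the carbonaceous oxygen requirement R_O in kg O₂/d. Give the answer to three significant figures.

The observed yield is Y_obs = Y/(1 + k_d·θ_c) = 0.406 / (1 + 0.109 × 7.87) = 0.406 / 1.858 = 0.2185 g VSS per g BOD_L removed.
Mass of BOD_L removed per day: Q(S₀ − S) = 2670 × 262.5 g/m³ = 700.9 kg/d.
P_X = Y_obs·Q·(S₀ − S) = 0.2185 × 700.9 = 153.2 kg VSS/d.
R_O = Q·(S₀ − S) − 1.42·P_X = 700.9 − 1.42 × 153.2 = 483.4 kg O₂/d.

R_O ≈ 483 kg O₂/d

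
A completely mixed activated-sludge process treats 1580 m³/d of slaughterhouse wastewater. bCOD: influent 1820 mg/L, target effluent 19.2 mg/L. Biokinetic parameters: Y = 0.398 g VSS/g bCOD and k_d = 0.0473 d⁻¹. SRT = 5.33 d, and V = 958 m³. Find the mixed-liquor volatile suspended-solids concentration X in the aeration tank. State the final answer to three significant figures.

Solving the biomass balance for X: X = Y Q (S₀−S) θ_c / [V (1+k_d θ_c)] = 0.398 × 1580 × (1820 − 19.2) × 5.33 / [958 × (1 + 0.0473 × 5.33)] = 5032 mg/L.

X ≈ 5030 mg/L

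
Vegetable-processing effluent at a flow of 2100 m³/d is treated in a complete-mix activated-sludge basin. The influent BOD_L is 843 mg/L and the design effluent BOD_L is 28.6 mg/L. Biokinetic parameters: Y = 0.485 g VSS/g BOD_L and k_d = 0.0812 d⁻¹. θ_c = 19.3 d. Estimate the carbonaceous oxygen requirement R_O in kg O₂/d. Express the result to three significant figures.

R_O ≈ 1250 kg O₂/d

The observed yield is Y_obs = Y/(1 + k_d·θ_c) = 0.485 / (1 + 0.0812 × 19.3) = 0.485 / 2.567 = 0.1889 g VSS per g BOD_L removed.
ΔS = 843 − 28.6 = 814.4 mg/L, so the substrate removal rate is 2100 × 814.4/1000 = 1710 kg BOD_L/d.
Net sludge production P_X = 0.1889 × 1710 = 323.1 kg VSS/d.
Carbonaceous O₂ demand = substrate oxidised − cell-mass equivalent = 1710 − 1.42 × 323.1 = 1251 kg O₂/d.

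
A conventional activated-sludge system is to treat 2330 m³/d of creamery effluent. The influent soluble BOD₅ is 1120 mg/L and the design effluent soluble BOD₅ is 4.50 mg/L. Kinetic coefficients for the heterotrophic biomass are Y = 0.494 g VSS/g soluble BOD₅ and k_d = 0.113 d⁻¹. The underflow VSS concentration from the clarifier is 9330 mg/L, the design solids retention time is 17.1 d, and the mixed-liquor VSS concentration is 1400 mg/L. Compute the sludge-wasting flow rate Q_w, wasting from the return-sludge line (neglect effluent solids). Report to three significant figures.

From the SRT design equation V = Y Q (S₀−S) θ_c / [X (1 + k_d θ_c)] = 0.494 × 2330 × (1120 − 4.50) × 17.1 / [1400 × (1 + 0.113 × 17.1)] = 2.2×10^7 / 4105 = 5348 m³.
Wasting from the return line (neglecting effluent solids): Q_w = V·X / (θ_c·X_r) = 5348 × 1400 / (17.1 × 9330) = 46.93 m³/d.

Q_w ≈ 46.9 m³/d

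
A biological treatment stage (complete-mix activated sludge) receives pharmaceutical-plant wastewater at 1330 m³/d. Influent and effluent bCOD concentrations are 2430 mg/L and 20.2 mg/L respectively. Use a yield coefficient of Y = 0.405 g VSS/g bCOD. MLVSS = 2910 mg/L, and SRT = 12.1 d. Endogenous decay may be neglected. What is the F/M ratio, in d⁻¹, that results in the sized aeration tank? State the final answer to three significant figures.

F/M ≈ 0.206 d⁻¹

Biomass mass balance (decay neglected): V·X = Y·Q·(S₀ − S)·θ_c, so V = 0.405 × 1330 × (2430 − 20.2) × 12.1 / 2910 = 5397 m³.
Food-to-microorganism ratio F/M = Q S₀ / (V X) = 1330 × 2430 / (5397 × 2910) = 0.2058 d⁻¹.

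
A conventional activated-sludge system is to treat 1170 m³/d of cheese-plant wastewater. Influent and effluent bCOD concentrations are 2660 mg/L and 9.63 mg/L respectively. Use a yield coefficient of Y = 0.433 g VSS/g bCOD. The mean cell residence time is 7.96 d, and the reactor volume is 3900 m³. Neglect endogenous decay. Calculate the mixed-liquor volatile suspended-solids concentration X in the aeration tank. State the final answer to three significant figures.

X ≈ 2740 mg/L

Without decay, X = Y Q (S₀−S) θ_c / V = 0.433 × 1170 × (2660 − 9.63) × 7.96 / 3900 = 2740 mg/L.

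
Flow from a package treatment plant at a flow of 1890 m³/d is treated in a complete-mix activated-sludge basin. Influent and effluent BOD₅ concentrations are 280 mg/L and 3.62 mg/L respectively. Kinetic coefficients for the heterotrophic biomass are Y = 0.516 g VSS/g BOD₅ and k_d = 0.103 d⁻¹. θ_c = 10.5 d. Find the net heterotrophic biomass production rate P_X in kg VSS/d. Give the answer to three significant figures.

P_X ≈ 129 kg VSS/d

Correct the yield for decay: Y_obs = Y/(1 + k_d θ_c) = 0.516 / (1 + 0.103 × 10.5) = 0.516 / 2.082 = 0.2479.
Mass of BOD₅ removed per day: Q(S₀ − S) = 1890 × 276.4 g/m³ = 522.4 kg/d.
Net biomass production P_X = Y_obs × Q·(S₀ − S) = 0.2479 × 522.4 = 129.5 kg VSS/d.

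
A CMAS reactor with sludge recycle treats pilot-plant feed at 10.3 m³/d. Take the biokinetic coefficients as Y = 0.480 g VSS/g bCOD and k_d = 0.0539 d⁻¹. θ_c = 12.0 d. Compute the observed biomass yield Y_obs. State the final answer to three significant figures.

Y_obs ≈ 0.291 g VSS/g bCOD

Y_obs = Y / (1 + k_d θ_c) = 0.480 / (1 + 0.0539 × 12.0) = 0.480 / 1.647 = 0.2915.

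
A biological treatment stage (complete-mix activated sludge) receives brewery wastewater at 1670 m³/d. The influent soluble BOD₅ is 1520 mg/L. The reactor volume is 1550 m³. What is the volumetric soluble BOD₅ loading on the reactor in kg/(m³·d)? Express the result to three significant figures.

Applied soluble BOD₅ load per unit volume = Q·S₀/V = (1670 × 1520/1000)/1550 = 1.638 kg soluble BOD₅·m⁻³·d⁻¹.

L_v ≈ 1.64 kg soluble BOD₅/(m³·d)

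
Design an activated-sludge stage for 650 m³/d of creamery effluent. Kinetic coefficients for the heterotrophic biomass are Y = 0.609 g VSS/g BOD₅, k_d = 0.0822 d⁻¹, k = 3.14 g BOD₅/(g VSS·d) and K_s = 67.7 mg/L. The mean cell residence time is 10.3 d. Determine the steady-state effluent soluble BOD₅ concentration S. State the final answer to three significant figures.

Effluent substrate depends only on kinetics and SRT: S = K_s(1 + k_d θ_c) / [θ_c(Yk − k_d) − 1] = 67.7 × (1 + 0.0822 × 10.3) / [10.3 × (0.609 × 3.14 − 0.0822) − 1] = 125.0 / 17.85 = 7.004 mg/L.

S ≈ 7.00 mg/L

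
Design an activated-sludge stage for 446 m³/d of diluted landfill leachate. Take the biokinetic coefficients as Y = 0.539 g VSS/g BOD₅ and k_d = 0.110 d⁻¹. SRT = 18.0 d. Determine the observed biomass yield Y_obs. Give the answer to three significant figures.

Y_obs = Y / (1 + k_d θ_c) = 0.539 / (1 + 0.110 × 18.0) = 0.539 / 2.980 = 0.1809.

Y_obs ≈ 0.181 g VSS/g BOD₅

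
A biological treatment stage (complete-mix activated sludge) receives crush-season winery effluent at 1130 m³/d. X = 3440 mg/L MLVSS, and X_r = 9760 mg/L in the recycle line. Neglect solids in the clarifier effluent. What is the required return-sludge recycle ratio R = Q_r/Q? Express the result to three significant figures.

R ≈ 0.544

R = Q_r/Q = X/(X_r − X) = 3440 / (9760 − 3440) = 0.5443.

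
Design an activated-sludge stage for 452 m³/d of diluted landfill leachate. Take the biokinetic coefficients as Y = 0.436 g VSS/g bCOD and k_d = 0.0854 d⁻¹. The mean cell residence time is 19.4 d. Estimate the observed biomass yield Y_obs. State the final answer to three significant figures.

Y_obs ≈ 0.164 g VSS/g bCOD

Y_obs = Y / (1 + k_d θ_c) = 0.436 / (1 + 0.0854 × 19.4) = 0.436 / 2.657 = 0.1641.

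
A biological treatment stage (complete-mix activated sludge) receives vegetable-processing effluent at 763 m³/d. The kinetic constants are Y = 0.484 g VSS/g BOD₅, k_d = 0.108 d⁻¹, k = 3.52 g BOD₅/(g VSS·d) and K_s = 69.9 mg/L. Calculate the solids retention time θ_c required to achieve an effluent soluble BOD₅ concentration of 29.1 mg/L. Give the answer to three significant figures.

At the target effluent, Y k S/(K_s+S) = 0.484×3.52×29.1/99.00 = 0.5008 d⁻¹.
θ_c = 1/(μ − k_d) = 1/(0.5008 − 0.108) = 1/0.3928 = 2.546 d.

θ_c ≈ 2.55 d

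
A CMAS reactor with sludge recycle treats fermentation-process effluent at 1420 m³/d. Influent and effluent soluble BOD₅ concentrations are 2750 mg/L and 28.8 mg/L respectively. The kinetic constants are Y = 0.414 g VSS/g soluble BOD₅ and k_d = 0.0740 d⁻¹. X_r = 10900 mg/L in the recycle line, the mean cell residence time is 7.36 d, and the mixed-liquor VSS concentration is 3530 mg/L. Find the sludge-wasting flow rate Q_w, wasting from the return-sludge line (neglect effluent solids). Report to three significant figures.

Steady-state biomass mass balance: V·X·(1 + k_d·θ_c) = Y·Q·(S₀ − S)·θ_c, so V = 0.414 × 1420 × (2750 − 28.8) × 7.36 / [3530 × (1 + 0.0740 × 7.36)] = 1.18×10^7 / 5453 = 2159 m³.
Q_w = (V·X)/(θ_c X_r) = 2159 × 3530 / (7.36 × 10900) = 95.02 m³/d.

Q_w ≈ 95.0 m³/d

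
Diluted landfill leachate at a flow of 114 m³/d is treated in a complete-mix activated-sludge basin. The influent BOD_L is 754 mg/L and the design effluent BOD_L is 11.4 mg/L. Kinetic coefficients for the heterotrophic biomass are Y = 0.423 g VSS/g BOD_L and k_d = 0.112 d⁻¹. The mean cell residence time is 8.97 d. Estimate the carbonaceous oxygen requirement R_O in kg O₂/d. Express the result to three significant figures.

Y_obs = Y / (1 + k_d θ_c) = 0.423 / (1 + 0.112 × 8.97) = 0.423 / 2.005 = 0.2110.
Q·(S₀ − S) = 114 × (754 − 11.4) × 10⁻³ = 84.66 kg/d removed.
P_X = Y_obs·Q·(S₀ − S) = 0.2110 × 84.66 = 17.86 kg VSS/d.
R_O = Q·ΔS − 1.42 P_X = 84.66 − 25.37 = 59.29 kg O₂/d.

R_O ≈ 59.3 kg O₂/d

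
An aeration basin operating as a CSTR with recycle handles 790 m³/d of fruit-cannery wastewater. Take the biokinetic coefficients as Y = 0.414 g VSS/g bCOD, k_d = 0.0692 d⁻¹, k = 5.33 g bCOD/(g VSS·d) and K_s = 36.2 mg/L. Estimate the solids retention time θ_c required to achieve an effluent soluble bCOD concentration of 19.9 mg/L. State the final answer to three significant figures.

At the target effluent, Y k S/(K_s+S) = 0.414×5.33×19.9/56.10 = 0.7827 d⁻¹.
θ_c = 1/(μ − k_d) = 1/(0.7827 − 0.0692) = 1/0.7135 = 1.401 d.

θ_c ≈ 1.40 d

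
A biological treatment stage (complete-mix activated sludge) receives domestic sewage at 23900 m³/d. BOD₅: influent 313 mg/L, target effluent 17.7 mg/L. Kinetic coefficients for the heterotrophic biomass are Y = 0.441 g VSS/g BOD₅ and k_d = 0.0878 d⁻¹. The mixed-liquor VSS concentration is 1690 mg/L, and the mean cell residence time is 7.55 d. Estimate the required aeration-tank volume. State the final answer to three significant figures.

V ≈ 8360 m³

Steady-state biomass mass balance: V·X·(1 + k_d·θ_c) = Y·Q·(S₀ − S)·θ_c, so V = 0.441 × 23900 × (313 − 17.7) × 7.55 / [1690 × (1 + 0.0878 × 7.55)] = 2.35×10^7 / 2810 = 8362 m³.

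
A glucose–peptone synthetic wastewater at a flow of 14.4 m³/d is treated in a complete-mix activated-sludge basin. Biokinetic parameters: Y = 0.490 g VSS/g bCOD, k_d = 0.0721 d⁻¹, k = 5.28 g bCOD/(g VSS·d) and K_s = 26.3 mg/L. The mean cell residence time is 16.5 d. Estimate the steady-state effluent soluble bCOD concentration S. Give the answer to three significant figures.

Effluent substrate depends only on kinetics and SRT: S = K_s(1 + k_d θ_c) / [θ_c(Yk − k_d) − 1] = 26.3 × (1 + 0.0721 × 16.5) / [16.5 × (0.490 × 5.28 − 0.0721) − 1] = 57.59 / 40.50 = 1.422 mg/L.

S ≈ 1.42 mg/L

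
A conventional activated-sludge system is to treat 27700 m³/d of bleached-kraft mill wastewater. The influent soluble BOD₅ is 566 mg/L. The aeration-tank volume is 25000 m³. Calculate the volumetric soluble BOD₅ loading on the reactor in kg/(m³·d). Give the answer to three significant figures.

L_v ≈ 0.627 kg soluble BOD₅/(m³·d)

Applied soluble BOD₅ load per unit volume = Q·S₀/V = (27700 × 566/1000)/25000 = 0.6271 kg soluble BOD₅·m⁻³·d⁻¹.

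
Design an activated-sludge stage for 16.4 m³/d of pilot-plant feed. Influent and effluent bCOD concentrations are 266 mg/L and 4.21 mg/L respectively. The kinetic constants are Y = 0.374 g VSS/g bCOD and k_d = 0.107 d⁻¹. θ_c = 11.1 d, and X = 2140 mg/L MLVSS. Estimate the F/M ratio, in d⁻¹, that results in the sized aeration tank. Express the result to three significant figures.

F/M ≈ 0.535 d⁻¹

Steady-state biomass mass balance: V·X·(1 + k_d·θ_c) = Y·Q·(S₀ − S)·θ_c, so V = 0.374 × 16.4 × (266 − 4.21) × 11.1 / [2140 × (1 + 0.107 × 11.1)] = 1.78×10^4 / 4682 = 3.807 m³.
F/M = applied load / biomass = Q·S₀/(V·X) = 16.4 × 266 / (3.807 × 2140) = 0.5355 d⁻¹.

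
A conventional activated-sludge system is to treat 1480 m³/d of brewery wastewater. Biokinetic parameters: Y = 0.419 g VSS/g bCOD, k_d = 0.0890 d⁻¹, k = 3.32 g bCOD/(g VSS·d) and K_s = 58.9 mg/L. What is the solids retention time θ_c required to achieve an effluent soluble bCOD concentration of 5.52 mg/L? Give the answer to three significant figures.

θ_c ≈ 33.1 d

From 1/θ_c = Y·k·S/(K_s + S) − k_d: Y·k·S/(K_s+S) = 0.419 × 3.32 × 5.52 / (58.9 + 5.52) = 0.1192 d⁻¹.
1/θ_c = 0.1192 − 0.0890 = 0.03020 d⁻¹, so θ_c = 33.11 d.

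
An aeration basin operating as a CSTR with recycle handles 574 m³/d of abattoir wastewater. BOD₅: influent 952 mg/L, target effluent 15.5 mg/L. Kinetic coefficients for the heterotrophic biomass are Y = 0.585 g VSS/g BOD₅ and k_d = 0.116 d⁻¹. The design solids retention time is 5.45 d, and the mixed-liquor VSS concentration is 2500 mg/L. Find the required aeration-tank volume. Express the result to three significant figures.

Rearranging the biomass balance for a CMAS with decay, V = Y·Q·ΔS·θ_c / [X·(1+k_d θ_c)] = 0.585 × 574 × (952 − 15.5) × 5.45 / [2500 × (1 + 0.116 × 5.45)] = 1.71×10^6 / 4081 = 420.0 m³.

V ≈ 420 m³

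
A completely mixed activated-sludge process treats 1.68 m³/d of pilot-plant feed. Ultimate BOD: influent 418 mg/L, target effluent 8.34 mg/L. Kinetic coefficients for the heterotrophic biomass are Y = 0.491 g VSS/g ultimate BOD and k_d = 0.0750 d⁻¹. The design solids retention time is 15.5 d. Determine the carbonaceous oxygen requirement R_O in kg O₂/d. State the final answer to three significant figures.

R_O ≈ 0.466 kg O₂/d

Observed yield with endogenous decay: Y_obs = Y / (1 + k_d·θ_c) = 0.491 / (1 + 0.0750 × 15.5) = 0.491 / 2.162 = 0.2271 g VSS/g ultimate BOD.
Substrate removed = Q·(S₀ − S) = 1.68 m³/d × (418 − 8.34) g/m³ = 6.88×10^2 g/d = 0.6882 kg/d.
P_X = Y_obs·Q·(S₀ − S) = 0.2271 × 0.6882 = 0.1563 kg VSS/d.
Carbonaceous O₂ demand = substrate oxidised − cell-mass equivalent = 0.6882 − 1.42 × 0.1563 = 0.4663 kg O₂/d.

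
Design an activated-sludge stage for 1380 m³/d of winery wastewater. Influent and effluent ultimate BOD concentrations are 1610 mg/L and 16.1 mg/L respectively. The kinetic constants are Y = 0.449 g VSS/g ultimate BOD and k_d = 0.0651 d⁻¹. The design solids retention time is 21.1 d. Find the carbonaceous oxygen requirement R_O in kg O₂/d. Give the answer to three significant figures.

The observed yield is Y_obs = Y/(1 + k_d·θ_c) = 0.449 / (1 + 0.0651 × 21.1) = 0.449 / 2.374 = 0.1892 g VSS per g ultimate BOD removed.
Mass of ultimate BOD removed per day: Q(S₀ − S) = 1380 × 1594 g/m³ = 2200 kg/d.
Biomass synthesised: P_X = Y_obs × 2200 = 416.1 kg VSS/d.
R_O = Q·ΔS − 1.42 P_X = 2200 − 590.8 = 1609 kg O₂/d.

R_O ≈ 1610 kg O₂/d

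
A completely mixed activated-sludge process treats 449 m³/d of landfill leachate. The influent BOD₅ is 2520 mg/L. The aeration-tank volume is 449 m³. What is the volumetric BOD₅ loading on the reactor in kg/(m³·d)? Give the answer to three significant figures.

L_v ≈ 2.52 kg BOD₅/(m³·d)

L_v = Q S₀ / V = 449 × 2520 × 10⁻³ / 449.0 = 2.520 kg/(m³·d).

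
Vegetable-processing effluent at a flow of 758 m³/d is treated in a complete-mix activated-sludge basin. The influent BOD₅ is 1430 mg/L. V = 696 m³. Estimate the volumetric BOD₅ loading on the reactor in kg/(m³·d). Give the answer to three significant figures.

Volumetric loading L_v = Q·S₀ / V = 758 × 1430 g/m³ / 696.0 m³ = 1557 g/(m³·d) = 1.557 kg BOD₅/(m³·d).

L_v ≈ 1.56 kg BOD₅/(m³·d)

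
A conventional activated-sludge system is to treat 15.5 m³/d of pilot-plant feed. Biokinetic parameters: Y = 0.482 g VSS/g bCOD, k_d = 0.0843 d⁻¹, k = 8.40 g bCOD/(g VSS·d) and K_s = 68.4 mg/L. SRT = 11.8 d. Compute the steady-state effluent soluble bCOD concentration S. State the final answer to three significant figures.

For a completely mixed reactor with recycle the Lawrence–McCarty relation gives S = K_s·(1 + k_d·θ_c) / [θ_c·(Y·k − k_d) − 1] = 68.4 × (1 + 0.0843 × 11.8) / [11.8 × (0.482 × 8.40 − 0.0843) − 1] = 136.4 / 45.78 = 2.980 mg/L.

S ≈ 2.98 mg/L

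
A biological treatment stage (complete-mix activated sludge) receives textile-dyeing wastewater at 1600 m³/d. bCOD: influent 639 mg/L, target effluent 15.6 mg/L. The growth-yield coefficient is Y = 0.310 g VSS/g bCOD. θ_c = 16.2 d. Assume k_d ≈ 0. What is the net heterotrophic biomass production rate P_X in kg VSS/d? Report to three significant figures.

With endogenous decay neglected, the observed yield equals the true yield: Y_obs = Y = 0.310 g VSS/g bCOD.
Mass of bCOD removed per day: Q(S₀ − S) = 1600 × 623.4 g/m³ = 997.4 kg/d.
Biomass produced: P_X = Y_obs·Q·ΔS = 0.3100 × 997.4 ≈ 309.2 kg VSS/d.

P_X ≈ 309 kg VSS/d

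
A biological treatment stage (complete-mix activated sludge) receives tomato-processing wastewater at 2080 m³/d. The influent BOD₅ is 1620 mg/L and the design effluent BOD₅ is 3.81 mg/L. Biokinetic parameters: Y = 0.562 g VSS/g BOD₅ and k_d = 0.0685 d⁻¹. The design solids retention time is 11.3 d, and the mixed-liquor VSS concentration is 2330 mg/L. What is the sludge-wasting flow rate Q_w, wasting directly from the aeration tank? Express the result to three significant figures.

From the SRT design equation V = Y Q (S₀−S) θ_c / [X (1 + k_d θ_c)] = 0.562 × 2080 × (1620 − 3.81) × 11.3 / [2330 × (1 + 0.0685 × 11.3)] = 2.13×10^7 / 4134 = 5165 m³.
For wasting at MLVSS concentration, Q_w = V/θ_c = 5165/11.3 = 457.1 m³/d.

Q_w ≈ 457 m³/d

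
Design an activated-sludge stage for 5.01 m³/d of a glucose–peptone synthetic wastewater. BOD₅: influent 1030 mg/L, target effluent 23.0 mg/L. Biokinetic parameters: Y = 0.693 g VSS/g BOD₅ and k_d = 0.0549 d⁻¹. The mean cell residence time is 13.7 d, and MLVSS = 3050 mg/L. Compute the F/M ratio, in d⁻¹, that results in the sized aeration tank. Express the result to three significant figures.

Steady-state biomass mass balance: V·X·(1 + k_d·θ_c) = Y·Q·(S₀ − S)·θ_c, so V = 0.693 × 5.01 × (1030 − 23.0) × 13.7 / [3050 × (1 + 0.0549 × 13.7)] = 4.79×10^4 / 5344 = 8.963 m³.
F/M = Q·S₀ / (V·X) = 5.01 × 1030 / (8.963 × 3050) = 0.1888 g BOD₅·(g VSS·d)⁻¹.

F/M ≈ 0.189 d⁻¹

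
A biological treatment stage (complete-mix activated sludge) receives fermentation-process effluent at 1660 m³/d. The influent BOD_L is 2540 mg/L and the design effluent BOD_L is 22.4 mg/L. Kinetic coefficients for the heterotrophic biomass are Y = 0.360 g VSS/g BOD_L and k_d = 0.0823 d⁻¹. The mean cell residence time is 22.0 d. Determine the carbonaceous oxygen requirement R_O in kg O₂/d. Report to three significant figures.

The observed yield is Y_obs = Y/(1 + k_d·θ_c) = 0.360 / (1 + 0.0823 × 22.0) = 0.360 / 2.811 = 0.1281 g VSS per g BOD_L removed.
Q·(S₀ − S) = 1660 × (2540 − 22.4) × 10⁻³ = 4179 kg/d removed.
Biomass synthesised: P_X = Y_obs × 4179 = 535.3 kg VSS/d.
R_O = Q·ΔS − 1.42 P_X = 4179 − 760.1 = 3419 kg O₂/d.

R_O ≈ 3420 kg O₂/d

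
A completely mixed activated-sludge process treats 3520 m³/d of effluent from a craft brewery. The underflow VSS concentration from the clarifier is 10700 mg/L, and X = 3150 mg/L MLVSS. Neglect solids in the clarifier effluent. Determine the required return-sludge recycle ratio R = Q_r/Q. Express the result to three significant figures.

Solids balance on the clarifier gives (1+R)X = R·X_r, so R = X/(X_r − X) = 3150 / (10700 − 3150) = 0.4172.

R ≈ 0.417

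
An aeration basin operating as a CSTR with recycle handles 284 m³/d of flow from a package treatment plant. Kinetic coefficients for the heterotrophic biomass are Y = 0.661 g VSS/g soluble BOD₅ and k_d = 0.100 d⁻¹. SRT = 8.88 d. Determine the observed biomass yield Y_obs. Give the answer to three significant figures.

Y_obs ≈ 0.350 g VSS/g soluble BOD₅

Y_obs = Y / (1 + k_d θ_c) = 0.661 / (1 + 0.100 × 8.88) = 0.661 / 1.888 = 0.3501.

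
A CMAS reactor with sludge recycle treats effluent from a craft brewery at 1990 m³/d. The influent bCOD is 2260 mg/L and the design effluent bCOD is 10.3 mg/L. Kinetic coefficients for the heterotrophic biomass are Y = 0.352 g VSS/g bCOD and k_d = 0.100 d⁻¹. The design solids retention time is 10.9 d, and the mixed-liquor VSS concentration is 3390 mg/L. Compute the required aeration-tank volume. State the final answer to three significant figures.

Rearranging the biomass balance for a CMAS with decay, V = Y·Q·ΔS·θ_c / [X·(1+k_d θ_c)] = 0.352 × 1990 × (2260 − 10.3) × 10.9 / [3390 × (1 + 0.100 × 10.9)] = 1.72×10^7 / 7085 = 2424 m³.

V ≈ 2420 m³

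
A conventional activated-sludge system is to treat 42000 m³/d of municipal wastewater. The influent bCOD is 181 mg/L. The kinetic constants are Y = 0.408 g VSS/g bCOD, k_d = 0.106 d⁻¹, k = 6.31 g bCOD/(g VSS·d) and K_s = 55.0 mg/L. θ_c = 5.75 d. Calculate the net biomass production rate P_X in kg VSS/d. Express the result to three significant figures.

From the Monod/SRT balance for a CMAS, S = K_s·(1+k_d θ_c)/[θ_c·(Y k − k_d) − 1] = 55.0 × (1 + 0.106 × 5.75) / [5.75 × (0.408 × 6.31 − 0.106) − 1] = 88.52 / 13.19 = 6.709 mg/L.
Correct the yield for decay: Y_obs = Y/(1 + k_d θ_c) = 0.408 / (1 + 0.106 × 5.75) = 0.408 / 1.609 = 0.2535.
Substrate removed = Q·(S₀ − S) = 42000 m³/d × (181 − 6.71) g/m³ = 7.32×10^6 g/d = 7320 kg/d.
Biomass produced: P_X = Y_obs·Q·ΔS = 0.2535 × 7320 ≈ 1856 kg VSS/d.

P_X ≈ 1860 kg VSS/d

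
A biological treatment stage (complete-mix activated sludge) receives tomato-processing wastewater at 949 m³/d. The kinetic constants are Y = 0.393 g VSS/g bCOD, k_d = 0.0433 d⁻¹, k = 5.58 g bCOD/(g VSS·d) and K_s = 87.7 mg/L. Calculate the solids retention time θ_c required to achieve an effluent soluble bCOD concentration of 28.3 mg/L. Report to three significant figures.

θ_c ≈ 2.03 d

From 1/θ_c = Y·k·S/(K_s + S) − k_d: Y·k·S/(K_s+S) = 0.393 × 5.58 × 28.3 / (87.7 + 28.3) = 0.5350 d⁻¹.
θ_c = 1/(μ − k_d) = 1/(0.5350 − 0.0433) = 1/0.4917 = 2.034 d.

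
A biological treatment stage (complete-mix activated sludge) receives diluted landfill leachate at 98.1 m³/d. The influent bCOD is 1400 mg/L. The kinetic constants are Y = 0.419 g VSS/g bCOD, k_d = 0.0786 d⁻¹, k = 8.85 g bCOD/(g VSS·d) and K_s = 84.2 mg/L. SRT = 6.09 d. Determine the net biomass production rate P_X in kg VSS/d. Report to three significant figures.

P_X ≈ 38.8 kg VSS/d

Effluent substrate depends only on kinetics and SRT: S = K_s(1 + k_d θ_c) / [θ_c(Yk − k_d) − 1] = 84.2 × (1 + 0.0786 × 6.09) / [6.09 × (0.419 × 8.85 − 0.0786) − 1] = 124.5 / 21.10 = 5.900 mg/L.
Correct the yield for decay: Y_obs = Y/(1 + k_d θ_c) = 0.419 / (1 + 0.0786 × 6.09) = 0.419 / 1.479 = 0.2834.
ΔS = 1400 − 5.90 = 1394 mg/L, so the substrate removal rate is 98.1 × 1394/1000 = 136.8 kg bCOD/d.
Net biomass production P_X = Y_obs × Q·(S₀ − S) = 0.2834 × 136.8 = 38.75 kg VSS/d.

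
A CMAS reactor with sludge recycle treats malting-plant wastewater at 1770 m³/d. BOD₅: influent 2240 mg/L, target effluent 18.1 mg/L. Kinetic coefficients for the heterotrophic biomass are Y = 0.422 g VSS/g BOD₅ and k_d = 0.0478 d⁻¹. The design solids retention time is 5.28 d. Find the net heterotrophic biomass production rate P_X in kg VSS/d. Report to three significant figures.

P_X ≈ 1330 kg VSS/d

The observed yield is Y_obs = Y/(1 + k_d·θ_c) = 0.422 / (1 + 0.0478 × 5.28) = 0.422 / 1.252 = 0.3370 g VSS per g BOD₅ removed.
ΔS = 2240 − 18.1 = 2222 mg/L, so the substrate removal rate is 1770 × 2222/1000 = 3933 kg BOD₅/d.
P_X = Y_obs · Q(S₀ − S) = 0.3370 × 3933 = 1325 kg VSS/d.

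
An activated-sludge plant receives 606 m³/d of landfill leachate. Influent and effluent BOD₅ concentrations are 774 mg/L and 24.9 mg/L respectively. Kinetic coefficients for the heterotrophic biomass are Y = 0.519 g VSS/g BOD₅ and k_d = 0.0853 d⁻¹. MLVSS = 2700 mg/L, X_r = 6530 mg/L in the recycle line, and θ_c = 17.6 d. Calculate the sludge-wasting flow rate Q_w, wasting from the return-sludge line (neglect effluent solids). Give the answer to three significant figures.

From the SRT design equation V = Y Q (S₀−S) θ_c / [X (1 + k_d θ_c)] = 0.519 × 606 × (774 − 24.9) × 17.6 / [2700 × (1 + 0.0853 × 17.6)] = 4.15×10^6 / 6753 = 614.0 m³.
θ_c = V·X/(Q_w·X_r) when wasting from the recycle, so Q_w = V·X/(θ_c·X_r) = 614.0 × 2700 / (17.6 × 6530) = 14.42 m³/d.

Q_w ≈ 14.4 m³/d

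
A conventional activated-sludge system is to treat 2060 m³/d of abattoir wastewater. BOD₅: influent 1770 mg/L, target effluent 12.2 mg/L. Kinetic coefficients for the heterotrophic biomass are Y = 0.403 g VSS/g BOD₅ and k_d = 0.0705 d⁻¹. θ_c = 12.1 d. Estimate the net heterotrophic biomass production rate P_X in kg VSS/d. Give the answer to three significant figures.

P_X ≈ 788 kg VSS/d

Observed yield with endogenous decay: Y_obs = Y / (1 + k_d·θ_c) = 0.403 / (1 + 0.0705 × 12.1) = 0.403 / 1.853 = 0.2175 g VSS/g BOD₅.
Mass of BOD₅ removed per day: Q(S₀ − S) = 2060 × 1758 g/m³ = 3621 kg/d.
So the net sludge growth is P_X = 0.2175 × 3621 = 787.5 kg VSS/d.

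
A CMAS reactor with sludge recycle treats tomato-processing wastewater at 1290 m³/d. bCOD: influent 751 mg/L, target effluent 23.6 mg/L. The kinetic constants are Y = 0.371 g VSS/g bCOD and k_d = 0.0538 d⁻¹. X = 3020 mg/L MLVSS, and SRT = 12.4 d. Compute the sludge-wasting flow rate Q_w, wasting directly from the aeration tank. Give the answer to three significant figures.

From the SRT design equation V = Y Q (S₀−S) θ_c / [X (1 + k_d θ_c)] = 0.371 × 1290 × (751 − 23.6) × 12.4 / [3020 × (1 + 0.0538 × 12.4)] = 4.32×10^6 / 5035 = 857.4 m³.
For wasting at MLVSS concentration, Q_w = V/θ_c = 857.4/12.4 = 69.15 m³/d.

Q_w ≈ 69.1 m³/d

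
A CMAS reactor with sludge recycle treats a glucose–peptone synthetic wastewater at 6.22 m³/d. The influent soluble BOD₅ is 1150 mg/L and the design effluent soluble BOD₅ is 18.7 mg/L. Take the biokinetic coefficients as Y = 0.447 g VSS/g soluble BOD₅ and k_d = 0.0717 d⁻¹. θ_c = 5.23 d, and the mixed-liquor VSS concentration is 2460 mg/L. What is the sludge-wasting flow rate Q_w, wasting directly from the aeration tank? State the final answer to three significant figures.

Q_w ≈ 0.930 m³/d

From the SRT design equation V = Y Q (S₀−S) θ_c / [X (1 + k_d θ_c)] = 0.447 × 6.22 × (1150 − 18.7) × 5.23 / [2460 × (1 + 0.0717 × 5.23)] = 1.65×10^4 / 3382 = 4.863 m³.
For wasting at MLVSS concentration, Q_w = V/θ_c = 4.863/5.23 = 0.9299 m³/d.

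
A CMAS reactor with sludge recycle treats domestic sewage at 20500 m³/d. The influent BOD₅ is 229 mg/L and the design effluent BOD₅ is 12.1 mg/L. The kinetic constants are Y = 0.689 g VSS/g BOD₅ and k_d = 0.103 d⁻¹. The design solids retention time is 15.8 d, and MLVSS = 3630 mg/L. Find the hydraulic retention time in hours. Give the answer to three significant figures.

Rearranging the biomass balance for a CMAS with decay, V = Y·Q·ΔS·θ_c / [X·(1+k_d θ_c)] = 0.689 × 20500 × (229 − 12.1) × 15.8 / [3630 × (1 + 0.103 × 15.8)] = 4.84×10^7 / 9537 = 5075 m³.
τ = V/Q = 5075/20500 = 0.2476 d, or 5.942 h.

τ ≈ 5.94 h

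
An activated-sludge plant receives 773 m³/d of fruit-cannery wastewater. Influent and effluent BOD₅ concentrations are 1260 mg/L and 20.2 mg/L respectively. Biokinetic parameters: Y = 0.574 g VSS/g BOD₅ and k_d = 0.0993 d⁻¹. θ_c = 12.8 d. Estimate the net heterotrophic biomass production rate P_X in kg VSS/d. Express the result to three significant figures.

Observed yield with endogenous decay: Y_obs = Y / (1 + k_d·θ_c) = 0.574 / (1 + 0.0993 × 12.8) = 0.574 / 2.271 = 0.2527 g VSS/g BOD₅.
Q·(S₀ − S) = 773 × (1260 − 20.2) × 10⁻³ = 958.4 kg/d removed.
Biomass produced: P_X = Y_obs·Q·ΔS = 0.2527 × 958.4 ≈ 242.2 kg VSS/d.

P_X ≈ 242 kg VSS/d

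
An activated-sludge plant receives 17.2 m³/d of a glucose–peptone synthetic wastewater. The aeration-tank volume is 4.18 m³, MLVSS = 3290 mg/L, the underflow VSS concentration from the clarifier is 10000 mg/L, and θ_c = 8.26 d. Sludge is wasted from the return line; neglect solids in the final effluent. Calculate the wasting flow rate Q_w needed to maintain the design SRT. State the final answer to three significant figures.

Q_w ≈ 0.166 m³/d

Wasting from the return line (neglecting effluent solids): Q_w = V·X / (θ_c·X_r) = 4.180 × 3290 / (8.26 × 10000) = 0.1665 m³/d.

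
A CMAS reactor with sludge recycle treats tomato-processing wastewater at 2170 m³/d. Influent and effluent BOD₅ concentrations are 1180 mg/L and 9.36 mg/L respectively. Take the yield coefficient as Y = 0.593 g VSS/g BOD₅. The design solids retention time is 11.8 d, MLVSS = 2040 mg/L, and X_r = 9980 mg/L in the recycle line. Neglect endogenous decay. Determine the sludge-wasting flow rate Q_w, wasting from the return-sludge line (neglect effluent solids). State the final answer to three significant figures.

Q_w ≈ 151 m³/d

V·X = Y·Q·ΔS·θ_c gives V = 0.593 × 2170 × (1180 − 9.36) × 11.8 / 2040 = 8713 m³.
θ_c = V·X/(Q_w·X_r) when wasting from the recycle, so Q_w = V·X/(θ_c·X_r) = 8713 × 2040 / (11.8 × 9980) = 150.9 m³/d.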